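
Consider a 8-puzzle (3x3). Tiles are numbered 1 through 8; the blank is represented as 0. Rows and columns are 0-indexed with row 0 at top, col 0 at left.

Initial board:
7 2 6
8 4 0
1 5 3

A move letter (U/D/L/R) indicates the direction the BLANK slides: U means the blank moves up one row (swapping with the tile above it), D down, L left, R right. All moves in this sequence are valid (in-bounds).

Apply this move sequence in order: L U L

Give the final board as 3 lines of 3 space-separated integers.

Answer: 0 7 6
8 2 4
1 5 3

Derivation:
After move 1 (L):
7 2 6
8 0 4
1 5 3

After move 2 (U):
7 0 6
8 2 4
1 5 3

After move 3 (L):
0 7 6
8 2 4
1 5 3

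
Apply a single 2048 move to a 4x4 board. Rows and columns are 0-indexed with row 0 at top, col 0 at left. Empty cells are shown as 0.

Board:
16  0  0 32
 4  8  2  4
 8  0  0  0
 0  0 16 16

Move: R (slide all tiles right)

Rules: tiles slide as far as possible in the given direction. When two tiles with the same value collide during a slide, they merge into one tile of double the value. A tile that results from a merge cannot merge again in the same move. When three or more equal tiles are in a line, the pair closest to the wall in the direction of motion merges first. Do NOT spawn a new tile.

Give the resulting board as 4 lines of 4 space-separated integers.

Slide right:
row 0: [16, 0, 0, 32] -> [0, 0, 16, 32]
row 1: [4, 8, 2, 4] -> [4, 8, 2, 4]
row 2: [8, 0, 0, 0] -> [0, 0, 0, 8]
row 3: [0, 0, 16, 16] -> [0, 0, 0, 32]

Answer:  0  0 16 32
 4  8  2  4
 0  0  0  8
 0  0  0 32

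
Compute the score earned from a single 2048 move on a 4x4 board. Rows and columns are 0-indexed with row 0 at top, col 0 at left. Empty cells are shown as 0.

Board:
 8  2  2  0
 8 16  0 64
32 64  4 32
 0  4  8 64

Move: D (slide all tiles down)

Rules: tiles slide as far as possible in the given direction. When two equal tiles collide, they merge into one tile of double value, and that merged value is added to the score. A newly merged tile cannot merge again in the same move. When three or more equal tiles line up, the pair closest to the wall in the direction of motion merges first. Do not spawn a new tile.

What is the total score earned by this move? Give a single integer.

Answer: 16

Derivation:
Slide down:
col 0: [8, 8, 32, 0] -> [0, 0, 16, 32]  score +16 (running 16)
col 1: [2, 16, 64, 4] -> [2, 16, 64, 4]  score +0 (running 16)
col 2: [2, 0, 4, 8] -> [0, 2, 4, 8]  score +0 (running 16)
col 3: [0, 64, 32, 64] -> [0, 64, 32, 64]  score +0 (running 16)
Board after move:
 0  2  0  0
 0 16  2 64
16 64  4 32
32  4  8 64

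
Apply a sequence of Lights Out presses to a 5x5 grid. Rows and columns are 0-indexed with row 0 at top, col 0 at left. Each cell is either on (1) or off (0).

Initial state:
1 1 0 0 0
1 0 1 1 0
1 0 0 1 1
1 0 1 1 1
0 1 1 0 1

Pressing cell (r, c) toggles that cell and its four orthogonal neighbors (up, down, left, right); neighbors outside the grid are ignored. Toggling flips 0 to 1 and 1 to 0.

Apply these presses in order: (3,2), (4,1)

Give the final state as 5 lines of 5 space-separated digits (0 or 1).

Answer: 1 1 0 0 0
1 0 1 1 0
1 0 1 1 1
1 0 0 0 1
1 0 1 0 1

Derivation:
After press 1 at (3,2):
1 1 0 0 0
1 0 1 1 0
1 0 1 1 1
1 1 0 0 1
0 1 0 0 1

After press 2 at (4,1):
1 1 0 0 0
1 0 1 1 0
1 0 1 1 1
1 0 0 0 1
1 0 1 0 1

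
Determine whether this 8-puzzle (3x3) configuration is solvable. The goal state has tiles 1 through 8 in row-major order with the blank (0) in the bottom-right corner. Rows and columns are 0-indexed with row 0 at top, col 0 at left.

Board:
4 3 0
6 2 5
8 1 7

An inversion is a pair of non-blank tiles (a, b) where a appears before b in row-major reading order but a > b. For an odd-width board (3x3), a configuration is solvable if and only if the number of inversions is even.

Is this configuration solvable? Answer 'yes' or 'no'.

Inversions (pairs i<j in row-major order where tile[i] > tile[j] > 0): 12
12 is even, so the puzzle is solvable.

Answer: yes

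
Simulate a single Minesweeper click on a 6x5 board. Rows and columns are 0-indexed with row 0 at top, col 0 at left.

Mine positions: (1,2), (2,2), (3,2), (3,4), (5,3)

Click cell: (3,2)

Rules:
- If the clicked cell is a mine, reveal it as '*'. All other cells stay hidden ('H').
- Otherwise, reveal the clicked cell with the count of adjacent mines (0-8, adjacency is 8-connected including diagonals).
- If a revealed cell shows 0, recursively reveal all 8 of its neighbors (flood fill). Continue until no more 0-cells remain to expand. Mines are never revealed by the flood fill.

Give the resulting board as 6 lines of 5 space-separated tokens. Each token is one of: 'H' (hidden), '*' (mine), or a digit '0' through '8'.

H H H H H
H H H H H
H H H H H
H H * H H
H H H H H
H H H H H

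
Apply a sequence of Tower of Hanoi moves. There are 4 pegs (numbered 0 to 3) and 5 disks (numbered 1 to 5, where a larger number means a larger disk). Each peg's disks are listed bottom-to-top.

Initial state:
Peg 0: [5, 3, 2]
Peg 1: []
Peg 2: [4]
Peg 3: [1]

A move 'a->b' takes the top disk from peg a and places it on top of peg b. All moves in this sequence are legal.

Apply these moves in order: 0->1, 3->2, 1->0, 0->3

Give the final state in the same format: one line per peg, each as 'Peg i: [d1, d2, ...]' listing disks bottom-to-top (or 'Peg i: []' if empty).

After move 1 (0->1):
Peg 0: [5, 3]
Peg 1: [2]
Peg 2: [4]
Peg 3: [1]

After move 2 (3->2):
Peg 0: [5, 3]
Peg 1: [2]
Peg 2: [4, 1]
Peg 3: []

After move 3 (1->0):
Peg 0: [5, 3, 2]
Peg 1: []
Peg 2: [4, 1]
Peg 3: []

After move 4 (0->3):
Peg 0: [5, 3]
Peg 1: []
Peg 2: [4, 1]
Peg 3: [2]

Answer: Peg 0: [5, 3]
Peg 1: []
Peg 2: [4, 1]
Peg 3: [2]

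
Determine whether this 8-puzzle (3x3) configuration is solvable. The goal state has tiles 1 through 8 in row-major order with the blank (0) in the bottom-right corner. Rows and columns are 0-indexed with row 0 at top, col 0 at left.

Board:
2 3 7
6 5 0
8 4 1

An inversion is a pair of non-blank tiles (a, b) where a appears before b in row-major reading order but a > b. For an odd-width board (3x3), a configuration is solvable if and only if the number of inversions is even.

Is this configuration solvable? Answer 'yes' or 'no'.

Answer: yes

Derivation:
Inversions (pairs i<j in row-major order where tile[i] > tile[j] > 0): 14
14 is even, so the puzzle is solvable.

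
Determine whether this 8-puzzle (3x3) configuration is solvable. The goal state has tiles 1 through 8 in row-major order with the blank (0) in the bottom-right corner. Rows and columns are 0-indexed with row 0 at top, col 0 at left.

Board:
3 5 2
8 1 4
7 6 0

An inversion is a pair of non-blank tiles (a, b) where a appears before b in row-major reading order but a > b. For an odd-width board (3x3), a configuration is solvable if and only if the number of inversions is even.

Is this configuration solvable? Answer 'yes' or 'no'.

Inversions (pairs i<j in row-major order where tile[i] > tile[j] > 0): 11
11 is odd, so the puzzle is not solvable.

Answer: no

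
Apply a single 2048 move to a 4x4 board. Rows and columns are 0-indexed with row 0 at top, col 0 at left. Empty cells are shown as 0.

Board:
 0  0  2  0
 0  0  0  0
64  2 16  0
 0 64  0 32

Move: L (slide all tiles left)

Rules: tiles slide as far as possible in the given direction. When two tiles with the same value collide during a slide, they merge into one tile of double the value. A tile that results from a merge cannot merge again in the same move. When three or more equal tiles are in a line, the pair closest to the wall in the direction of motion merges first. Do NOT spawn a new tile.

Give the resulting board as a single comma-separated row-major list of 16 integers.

Answer: 2, 0, 0, 0, 0, 0, 0, 0, 64, 2, 16, 0, 64, 32, 0, 0

Derivation:
Slide left:
row 0: [0, 0, 2, 0] -> [2, 0, 0, 0]
row 1: [0, 0, 0, 0] -> [0, 0, 0, 0]
row 2: [64, 2, 16, 0] -> [64, 2, 16, 0]
row 3: [0, 64, 0, 32] -> [64, 32, 0, 0]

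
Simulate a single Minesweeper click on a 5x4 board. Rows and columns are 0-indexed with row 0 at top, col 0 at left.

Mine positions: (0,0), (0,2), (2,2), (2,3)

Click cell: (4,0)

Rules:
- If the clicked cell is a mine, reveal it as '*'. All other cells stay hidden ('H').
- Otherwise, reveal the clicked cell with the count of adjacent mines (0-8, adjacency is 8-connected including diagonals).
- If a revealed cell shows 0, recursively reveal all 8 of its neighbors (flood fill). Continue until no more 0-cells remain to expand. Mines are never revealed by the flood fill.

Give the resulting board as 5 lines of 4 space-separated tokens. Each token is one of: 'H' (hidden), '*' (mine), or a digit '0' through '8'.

H H H H
1 3 H H
0 1 H H
0 1 2 2
0 0 0 0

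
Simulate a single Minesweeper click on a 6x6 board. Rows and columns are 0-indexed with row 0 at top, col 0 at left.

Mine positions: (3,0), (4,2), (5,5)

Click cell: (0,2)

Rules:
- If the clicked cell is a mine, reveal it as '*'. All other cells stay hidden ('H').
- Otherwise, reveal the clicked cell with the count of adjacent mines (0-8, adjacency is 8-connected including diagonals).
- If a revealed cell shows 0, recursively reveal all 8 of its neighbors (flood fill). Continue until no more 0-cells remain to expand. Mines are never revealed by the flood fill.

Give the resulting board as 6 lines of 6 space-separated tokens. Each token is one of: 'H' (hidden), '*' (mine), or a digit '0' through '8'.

0 0 0 0 0 0
0 0 0 0 0 0
1 1 0 0 0 0
H 2 1 1 0 0
H H H 1 1 1
H H H H H H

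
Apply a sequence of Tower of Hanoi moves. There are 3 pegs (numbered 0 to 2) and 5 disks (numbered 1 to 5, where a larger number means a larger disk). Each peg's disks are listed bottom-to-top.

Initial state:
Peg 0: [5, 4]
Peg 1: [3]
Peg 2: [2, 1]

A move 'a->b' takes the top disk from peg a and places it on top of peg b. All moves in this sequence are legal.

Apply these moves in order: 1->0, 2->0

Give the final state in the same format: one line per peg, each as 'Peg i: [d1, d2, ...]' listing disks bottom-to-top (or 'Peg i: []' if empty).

After move 1 (1->0):
Peg 0: [5, 4, 3]
Peg 1: []
Peg 2: [2, 1]

After move 2 (2->0):
Peg 0: [5, 4, 3, 1]
Peg 1: []
Peg 2: [2]

Answer: Peg 0: [5, 4, 3, 1]
Peg 1: []
Peg 2: [2]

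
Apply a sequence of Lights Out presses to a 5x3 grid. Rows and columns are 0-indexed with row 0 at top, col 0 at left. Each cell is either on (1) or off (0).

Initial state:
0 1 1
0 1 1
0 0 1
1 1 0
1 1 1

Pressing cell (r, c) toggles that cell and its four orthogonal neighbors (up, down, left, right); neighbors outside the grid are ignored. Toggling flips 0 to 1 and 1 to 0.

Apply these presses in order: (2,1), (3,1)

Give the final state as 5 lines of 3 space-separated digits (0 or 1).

Answer: 0 1 1
0 0 1
1 0 0
0 1 1
1 0 1

Derivation:
After press 1 at (2,1):
0 1 1
0 0 1
1 1 0
1 0 0
1 1 1

After press 2 at (3,1):
0 1 1
0 0 1
1 0 0
0 1 1
1 0 1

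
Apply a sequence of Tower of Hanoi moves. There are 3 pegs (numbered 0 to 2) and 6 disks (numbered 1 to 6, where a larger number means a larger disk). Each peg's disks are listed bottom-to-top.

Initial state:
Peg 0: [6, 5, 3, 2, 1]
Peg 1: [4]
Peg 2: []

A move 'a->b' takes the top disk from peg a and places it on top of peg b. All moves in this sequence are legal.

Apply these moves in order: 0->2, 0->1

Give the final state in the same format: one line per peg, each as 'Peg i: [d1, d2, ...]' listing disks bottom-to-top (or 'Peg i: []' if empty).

After move 1 (0->2):
Peg 0: [6, 5, 3, 2]
Peg 1: [4]
Peg 2: [1]

After move 2 (0->1):
Peg 0: [6, 5, 3]
Peg 1: [4, 2]
Peg 2: [1]

Answer: Peg 0: [6, 5, 3]
Peg 1: [4, 2]
Peg 2: [1]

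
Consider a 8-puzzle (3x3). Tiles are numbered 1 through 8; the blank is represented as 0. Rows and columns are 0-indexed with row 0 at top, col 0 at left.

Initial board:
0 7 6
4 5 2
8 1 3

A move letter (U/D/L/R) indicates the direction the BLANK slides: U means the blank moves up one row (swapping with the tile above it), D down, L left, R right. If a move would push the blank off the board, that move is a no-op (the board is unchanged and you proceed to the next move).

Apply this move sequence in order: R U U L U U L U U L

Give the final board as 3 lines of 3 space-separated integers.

After move 1 (R):
7 0 6
4 5 2
8 1 3

After move 2 (U):
7 0 6
4 5 2
8 1 3

After move 3 (U):
7 0 6
4 5 2
8 1 3

After move 4 (L):
0 7 6
4 5 2
8 1 3

After move 5 (U):
0 7 6
4 5 2
8 1 3

After move 6 (U):
0 7 6
4 5 2
8 1 3

After move 7 (L):
0 7 6
4 5 2
8 1 3

After move 8 (U):
0 7 6
4 5 2
8 1 3

After move 9 (U):
0 7 6
4 5 2
8 1 3

After move 10 (L):
0 7 6
4 5 2
8 1 3

Answer: 0 7 6
4 5 2
8 1 3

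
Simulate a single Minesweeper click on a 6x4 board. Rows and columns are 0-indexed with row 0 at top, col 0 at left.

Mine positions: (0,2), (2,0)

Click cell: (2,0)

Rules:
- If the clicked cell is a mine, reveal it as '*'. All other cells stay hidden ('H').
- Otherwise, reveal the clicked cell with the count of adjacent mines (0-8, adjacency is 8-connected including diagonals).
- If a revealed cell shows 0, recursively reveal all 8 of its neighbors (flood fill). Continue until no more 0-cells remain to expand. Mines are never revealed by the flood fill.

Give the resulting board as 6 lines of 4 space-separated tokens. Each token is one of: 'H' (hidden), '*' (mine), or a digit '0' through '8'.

H H H H
H H H H
* H H H
H H H H
H H H H
H H H H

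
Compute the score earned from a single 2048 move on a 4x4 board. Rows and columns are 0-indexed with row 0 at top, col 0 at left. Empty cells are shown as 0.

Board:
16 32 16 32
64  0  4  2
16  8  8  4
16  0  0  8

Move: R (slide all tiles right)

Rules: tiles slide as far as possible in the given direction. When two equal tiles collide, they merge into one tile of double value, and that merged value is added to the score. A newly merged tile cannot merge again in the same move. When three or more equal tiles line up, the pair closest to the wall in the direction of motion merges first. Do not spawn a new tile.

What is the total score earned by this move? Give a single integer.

Slide right:
row 0: [16, 32, 16, 32] -> [16, 32, 16, 32]  score +0 (running 0)
row 1: [64, 0, 4, 2] -> [0, 64, 4, 2]  score +0 (running 0)
row 2: [16, 8, 8, 4] -> [0, 16, 16, 4]  score +16 (running 16)
row 3: [16, 0, 0, 8] -> [0, 0, 16, 8]  score +0 (running 16)
Board after move:
16 32 16 32
 0 64  4  2
 0 16 16  4
 0  0 16  8

Answer: 16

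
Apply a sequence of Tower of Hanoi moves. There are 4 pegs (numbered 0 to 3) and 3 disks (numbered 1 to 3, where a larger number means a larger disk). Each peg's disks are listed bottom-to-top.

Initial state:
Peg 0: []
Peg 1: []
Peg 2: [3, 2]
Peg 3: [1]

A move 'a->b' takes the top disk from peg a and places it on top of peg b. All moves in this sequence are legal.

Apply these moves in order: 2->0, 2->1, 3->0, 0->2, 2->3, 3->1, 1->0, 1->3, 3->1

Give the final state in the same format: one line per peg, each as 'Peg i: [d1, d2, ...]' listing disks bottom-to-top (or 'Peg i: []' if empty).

After move 1 (2->0):
Peg 0: [2]
Peg 1: []
Peg 2: [3]
Peg 3: [1]

After move 2 (2->1):
Peg 0: [2]
Peg 1: [3]
Peg 2: []
Peg 3: [1]

After move 3 (3->0):
Peg 0: [2, 1]
Peg 1: [3]
Peg 2: []
Peg 3: []

After move 4 (0->2):
Peg 0: [2]
Peg 1: [3]
Peg 2: [1]
Peg 3: []

After move 5 (2->3):
Peg 0: [2]
Peg 1: [3]
Peg 2: []
Peg 3: [1]

After move 6 (3->1):
Peg 0: [2]
Peg 1: [3, 1]
Peg 2: []
Peg 3: []

After move 7 (1->0):
Peg 0: [2, 1]
Peg 1: [3]
Peg 2: []
Peg 3: []

After move 8 (1->3):
Peg 0: [2, 1]
Peg 1: []
Peg 2: []
Peg 3: [3]

After move 9 (3->1):
Peg 0: [2, 1]
Peg 1: [3]
Peg 2: []
Peg 3: []

Answer: Peg 0: [2, 1]
Peg 1: [3]
Peg 2: []
Peg 3: []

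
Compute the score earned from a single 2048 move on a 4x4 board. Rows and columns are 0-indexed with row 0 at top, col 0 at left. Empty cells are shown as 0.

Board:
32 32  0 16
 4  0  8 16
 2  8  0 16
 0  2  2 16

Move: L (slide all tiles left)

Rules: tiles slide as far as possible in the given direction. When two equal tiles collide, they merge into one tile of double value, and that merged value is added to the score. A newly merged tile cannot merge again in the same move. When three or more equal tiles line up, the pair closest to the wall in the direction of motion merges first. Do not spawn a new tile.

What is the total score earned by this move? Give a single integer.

Slide left:
row 0: [32, 32, 0, 16] -> [64, 16, 0, 0]  score +64 (running 64)
row 1: [4, 0, 8, 16] -> [4, 8, 16, 0]  score +0 (running 64)
row 2: [2, 8, 0, 16] -> [2, 8, 16, 0]  score +0 (running 64)
row 3: [0, 2, 2, 16] -> [4, 16, 0, 0]  score +4 (running 68)
Board after move:
64 16  0  0
 4  8 16  0
 2  8 16  0
 4 16  0  0

Answer: 68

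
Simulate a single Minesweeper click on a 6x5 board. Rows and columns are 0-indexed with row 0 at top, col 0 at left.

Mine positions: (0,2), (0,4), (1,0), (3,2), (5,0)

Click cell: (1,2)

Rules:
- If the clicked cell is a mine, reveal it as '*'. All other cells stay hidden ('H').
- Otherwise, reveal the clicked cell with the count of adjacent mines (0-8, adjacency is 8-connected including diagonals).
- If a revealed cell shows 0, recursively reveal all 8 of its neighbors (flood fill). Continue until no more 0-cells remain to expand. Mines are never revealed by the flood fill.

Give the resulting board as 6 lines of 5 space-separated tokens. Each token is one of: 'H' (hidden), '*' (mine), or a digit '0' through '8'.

H H H H H
H H 1 H H
H H H H H
H H H H H
H H H H H
H H H H H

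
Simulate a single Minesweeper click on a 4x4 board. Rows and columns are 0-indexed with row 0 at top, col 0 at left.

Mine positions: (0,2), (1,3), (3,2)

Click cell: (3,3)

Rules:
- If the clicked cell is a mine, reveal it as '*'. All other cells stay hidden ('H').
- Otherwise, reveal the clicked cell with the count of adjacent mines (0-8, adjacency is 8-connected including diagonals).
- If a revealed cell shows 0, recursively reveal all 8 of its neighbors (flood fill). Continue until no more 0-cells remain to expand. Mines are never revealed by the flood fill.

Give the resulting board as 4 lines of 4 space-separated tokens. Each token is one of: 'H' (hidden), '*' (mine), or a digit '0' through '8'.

H H H H
H H H H
H H H H
H H H 1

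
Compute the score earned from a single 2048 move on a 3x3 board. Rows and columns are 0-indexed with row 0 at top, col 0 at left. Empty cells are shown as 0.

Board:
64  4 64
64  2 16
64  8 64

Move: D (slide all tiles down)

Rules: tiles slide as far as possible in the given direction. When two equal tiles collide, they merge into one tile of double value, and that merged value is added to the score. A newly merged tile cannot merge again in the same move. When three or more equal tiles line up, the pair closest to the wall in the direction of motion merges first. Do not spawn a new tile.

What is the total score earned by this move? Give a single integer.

Answer: 128

Derivation:
Slide down:
col 0: [64, 64, 64] -> [0, 64, 128]  score +128 (running 128)
col 1: [4, 2, 8] -> [4, 2, 8]  score +0 (running 128)
col 2: [64, 16, 64] -> [64, 16, 64]  score +0 (running 128)
Board after move:
  0   4  64
 64   2  16
128   8  64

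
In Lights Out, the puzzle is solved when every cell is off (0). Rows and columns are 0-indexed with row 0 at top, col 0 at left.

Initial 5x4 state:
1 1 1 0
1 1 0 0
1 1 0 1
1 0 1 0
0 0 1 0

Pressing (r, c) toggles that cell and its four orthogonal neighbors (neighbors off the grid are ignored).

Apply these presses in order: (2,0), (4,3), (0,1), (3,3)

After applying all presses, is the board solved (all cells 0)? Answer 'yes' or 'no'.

After press 1 at (2,0):
1 1 1 0
0 1 0 0
0 0 0 1
0 0 1 0
0 0 1 0

After press 2 at (4,3):
1 1 1 0
0 1 0 0
0 0 0 1
0 0 1 1
0 0 0 1

After press 3 at (0,1):
0 0 0 0
0 0 0 0
0 0 0 1
0 0 1 1
0 0 0 1

After press 4 at (3,3):
0 0 0 0
0 0 0 0
0 0 0 0
0 0 0 0
0 0 0 0

Lights still on: 0

Answer: yes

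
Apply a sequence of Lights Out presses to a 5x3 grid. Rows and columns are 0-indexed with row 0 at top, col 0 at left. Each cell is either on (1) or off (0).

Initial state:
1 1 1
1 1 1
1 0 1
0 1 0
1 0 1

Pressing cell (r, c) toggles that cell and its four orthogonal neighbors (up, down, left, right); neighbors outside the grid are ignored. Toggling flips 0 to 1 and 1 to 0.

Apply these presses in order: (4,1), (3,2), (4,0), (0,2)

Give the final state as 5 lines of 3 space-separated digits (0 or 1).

After press 1 at (4,1):
1 1 1
1 1 1
1 0 1
0 0 0
0 1 0

After press 2 at (3,2):
1 1 1
1 1 1
1 0 0
0 1 1
0 1 1

After press 3 at (4,0):
1 1 1
1 1 1
1 0 0
1 1 1
1 0 1

After press 4 at (0,2):
1 0 0
1 1 0
1 0 0
1 1 1
1 0 1

Answer: 1 0 0
1 1 0
1 0 0
1 1 1
1 0 1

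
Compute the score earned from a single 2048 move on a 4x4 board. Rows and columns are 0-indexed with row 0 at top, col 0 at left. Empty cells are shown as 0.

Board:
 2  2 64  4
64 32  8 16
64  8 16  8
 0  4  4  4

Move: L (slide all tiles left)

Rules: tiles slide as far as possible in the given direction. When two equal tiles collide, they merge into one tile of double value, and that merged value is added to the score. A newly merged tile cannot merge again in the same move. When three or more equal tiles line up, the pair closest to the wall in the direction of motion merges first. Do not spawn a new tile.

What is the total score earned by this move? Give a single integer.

Slide left:
row 0: [2, 2, 64, 4] -> [4, 64, 4, 0]  score +4 (running 4)
row 1: [64, 32, 8, 16] -> [64, 32, 8, 16]  score +0 (running 4)
row 2: [64, 8, 16, 8] -> [64, 8, 16, 8]  score +0 (running 4)
row 3: [0, 4, 4, 4] -> [8, 4, 0, 0]  score +8 (running 12)
Board after move:
 4 64  4  0
64 32  8 16
64  8 16  8
 8  4  0  0

Answer: 12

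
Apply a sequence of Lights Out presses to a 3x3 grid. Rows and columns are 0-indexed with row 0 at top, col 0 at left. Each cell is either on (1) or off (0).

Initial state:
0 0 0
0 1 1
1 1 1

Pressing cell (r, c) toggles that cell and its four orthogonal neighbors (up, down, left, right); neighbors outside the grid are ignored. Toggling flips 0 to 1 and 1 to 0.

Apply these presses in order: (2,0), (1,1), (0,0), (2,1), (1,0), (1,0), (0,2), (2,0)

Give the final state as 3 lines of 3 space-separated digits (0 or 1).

Answer: 1 1 1
0 1 1
0 1 0

Derivation:
After press 1 at (2,0):
0 0 0
1 1 1
0 0 1

After press 2 at (1,1):
0 1 0
0 0 0
0 1 1

After press 3 at (0,0):
1 0 0
1 0 0
0 1 1

After press 4 at (2,1):
1 0 0
1 1 0
1 0 0

After press 5 at (1,0):
0 0 0
0 0 0
0 0 0

After press 6 at (1,0):
1 0 0
1 1 0
1 0 0

After press 7 at (0,2):
1 1 1
1 1 1
1 0 0

After press 8 at (2,0):
1 1 1
0 1 1
0 1 0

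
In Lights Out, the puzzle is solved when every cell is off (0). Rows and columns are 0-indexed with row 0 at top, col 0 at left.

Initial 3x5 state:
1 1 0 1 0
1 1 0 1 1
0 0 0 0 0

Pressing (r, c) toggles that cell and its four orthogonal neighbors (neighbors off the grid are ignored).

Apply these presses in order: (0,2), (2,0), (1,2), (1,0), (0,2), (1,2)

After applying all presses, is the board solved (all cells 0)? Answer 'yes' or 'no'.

Answer: no

Derivation:
After press 1 at (0,2):
1 0 1 0 0
1 1 1 1 1
0 0 0 0 0

After press 2 at (2,0):
1 0 1 0 0
0 1 1 1 1
1 1 0 0 0

After press 3 at (1,2):
1 0 0 0 0
0 0 0 0 1
1 1 1 0 0

After press 4 at (1,0):
0 0 0 0 0
1 1 0 0 1
0 1 1 0 0

After press 5 at (0,2):
0 1 1 1 0
1 1 1 0 1
0 1 1 0 0

After press 6 at (1,2):
0 1 0 1 0
1 0 0 1 1
0 1 0 0 0

Lights still on: 6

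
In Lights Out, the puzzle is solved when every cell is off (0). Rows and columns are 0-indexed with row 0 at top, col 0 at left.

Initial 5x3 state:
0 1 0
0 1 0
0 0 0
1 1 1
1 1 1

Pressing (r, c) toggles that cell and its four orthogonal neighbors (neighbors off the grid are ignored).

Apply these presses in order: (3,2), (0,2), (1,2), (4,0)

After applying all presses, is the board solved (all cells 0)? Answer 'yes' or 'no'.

After press 1 at (3,2):
0 1 0
0 1 0
0 0 1
1 0 0
1 1 0

After press 2 at (0,2):
0 0 1
0 1 1
0 0 1
1 0 0
1 1 0

After press 3 at (1,2):
0 0 0
0 0 0
0 0 0
1 0 0
1 1 0

After press 4 at (4,0):
0 0 0
0 0 0
0 0 0
0 0 0
0 0 0

Lights still on: 0

Answer: yes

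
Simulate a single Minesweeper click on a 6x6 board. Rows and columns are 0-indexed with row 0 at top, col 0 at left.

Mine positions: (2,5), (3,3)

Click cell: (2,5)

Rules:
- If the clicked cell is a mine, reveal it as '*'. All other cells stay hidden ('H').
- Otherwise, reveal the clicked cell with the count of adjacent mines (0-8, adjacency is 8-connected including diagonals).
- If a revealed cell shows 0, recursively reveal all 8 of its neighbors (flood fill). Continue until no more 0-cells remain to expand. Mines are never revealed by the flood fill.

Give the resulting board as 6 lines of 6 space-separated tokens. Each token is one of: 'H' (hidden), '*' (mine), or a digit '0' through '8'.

H H H H H H
H H H H H H
H H H H H *
H H H H H H
H H H H H H
H H H H H H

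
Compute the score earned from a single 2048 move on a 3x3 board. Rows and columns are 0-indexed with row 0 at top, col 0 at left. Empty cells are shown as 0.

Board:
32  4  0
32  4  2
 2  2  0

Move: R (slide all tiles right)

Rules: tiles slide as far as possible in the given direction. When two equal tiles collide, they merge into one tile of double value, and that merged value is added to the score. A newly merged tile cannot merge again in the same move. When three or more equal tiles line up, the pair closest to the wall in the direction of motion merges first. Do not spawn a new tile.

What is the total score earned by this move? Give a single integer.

Answer: 4

Derivation:
Slide right:
row 0: [32, 4, 0] -> [0, 32, 4]  score +0 (running 0)
row 1: [32, 4, 2] -> [32, 4, 2]  score +0 (running 0)
row 2: [2, 2, 0] -> [0, 0, 4]  score +4 (running 4)
Board after move:
 0 32  4
32  4  2
 0  0  4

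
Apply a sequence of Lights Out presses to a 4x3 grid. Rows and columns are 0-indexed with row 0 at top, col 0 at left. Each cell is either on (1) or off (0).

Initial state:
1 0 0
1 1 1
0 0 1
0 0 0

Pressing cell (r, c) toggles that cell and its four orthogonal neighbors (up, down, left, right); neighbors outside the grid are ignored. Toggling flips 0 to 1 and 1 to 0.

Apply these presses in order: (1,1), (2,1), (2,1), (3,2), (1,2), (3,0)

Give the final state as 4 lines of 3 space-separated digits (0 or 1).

After press 1 at (1,1):
1 1 0
0 0 0
0 1 1
0 0 0

After press 2 at (2,1):
1 1 0
0 1 0
1 0 0
0 1 0

After press 3 at (2,1):
1 1 0
0 0 0
0 1 1
0 0 0

After press 4 at (3,2):
1 1 0
0 0 0
0 1 0
0 1 1

After press 5 at (1,2):
1 1 1
0 1 1
0 1 1
0 1 1

After press 6 at (3,0):
1 1 1
0 1 1
1 1 1
1 0 1

Answer: 1 1 1
0 1 1
1 1 1
1 0 1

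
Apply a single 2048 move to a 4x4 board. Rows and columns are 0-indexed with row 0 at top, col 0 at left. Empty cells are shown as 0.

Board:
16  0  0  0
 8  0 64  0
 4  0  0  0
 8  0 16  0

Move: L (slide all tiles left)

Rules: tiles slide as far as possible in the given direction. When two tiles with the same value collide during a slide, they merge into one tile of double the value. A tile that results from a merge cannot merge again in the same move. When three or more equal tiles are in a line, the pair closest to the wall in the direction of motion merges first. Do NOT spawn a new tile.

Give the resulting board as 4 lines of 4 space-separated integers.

Answer: 16  0  0  0
 8 64  0  0
 4  0  0  0
 8 16  0  0

Derivation:
Slide left:
row 0: [16, 0, 0, 0] -> [16, 0, 0, 0]
row 1: [8, 0, 64, 0] -> [8, 64, 0, 0]
row 2: [4, 0, 0, 0] -> [4, 0, 0, 0]
row 3: [8, 0, 16, 0] -> [8, 16, 0, 0]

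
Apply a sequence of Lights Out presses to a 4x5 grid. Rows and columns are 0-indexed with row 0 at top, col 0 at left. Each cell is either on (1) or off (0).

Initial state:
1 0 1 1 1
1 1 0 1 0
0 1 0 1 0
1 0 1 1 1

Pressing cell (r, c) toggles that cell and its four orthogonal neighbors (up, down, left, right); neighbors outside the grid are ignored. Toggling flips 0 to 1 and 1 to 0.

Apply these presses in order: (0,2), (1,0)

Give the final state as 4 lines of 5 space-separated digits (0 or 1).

Answer: 0 1 0 0 1
0 0 1 1 0
1 1 0 1 0
1 0 1 1 1

Derivation:
After press 1 at (0,2):
1 1 0 0 1
1 1 1 1 0
0 1 0 1 0
1 0 1 1 1

After press 2 at (1,0):
0 1 0 0 1
0 0 1 1 0
1 1 0 1 0
1 0 1 1 1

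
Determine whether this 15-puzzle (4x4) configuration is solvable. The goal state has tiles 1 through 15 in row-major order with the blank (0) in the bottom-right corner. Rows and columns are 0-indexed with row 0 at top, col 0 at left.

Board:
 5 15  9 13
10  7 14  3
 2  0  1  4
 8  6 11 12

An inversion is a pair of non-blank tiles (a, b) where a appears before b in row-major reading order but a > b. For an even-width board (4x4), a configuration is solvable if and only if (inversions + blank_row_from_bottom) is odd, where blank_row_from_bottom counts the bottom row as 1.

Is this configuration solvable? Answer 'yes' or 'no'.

Answer: no

Derivation:
Inversions: 58
Blank is in row 2 (0-indexed from top), which is row 2 counting from the bottom (bottom = 1).
58 + 2 = 60, which is even, so the puzzle is not solvable.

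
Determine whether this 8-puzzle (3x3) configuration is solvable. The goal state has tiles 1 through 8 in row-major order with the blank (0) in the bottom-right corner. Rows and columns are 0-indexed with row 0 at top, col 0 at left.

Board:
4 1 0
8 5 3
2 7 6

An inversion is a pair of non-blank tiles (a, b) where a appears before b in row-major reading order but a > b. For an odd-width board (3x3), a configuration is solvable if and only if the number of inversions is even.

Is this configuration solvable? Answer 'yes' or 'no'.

Answer: yes

Derivation:
Inversions (pairs i<j in row-major order where tile[i] > tile[j] > 0): 12
12 is even, so the puzzle is solvable.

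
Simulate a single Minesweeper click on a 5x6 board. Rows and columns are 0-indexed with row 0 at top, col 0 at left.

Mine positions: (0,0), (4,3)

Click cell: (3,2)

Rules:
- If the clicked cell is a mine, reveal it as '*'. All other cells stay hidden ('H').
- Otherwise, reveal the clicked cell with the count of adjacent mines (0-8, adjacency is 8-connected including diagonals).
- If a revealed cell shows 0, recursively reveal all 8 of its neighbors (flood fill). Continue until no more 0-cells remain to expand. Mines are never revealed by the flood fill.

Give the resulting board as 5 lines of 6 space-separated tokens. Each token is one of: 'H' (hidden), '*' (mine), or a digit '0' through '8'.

H H H H H H
H H H H H H
H H H H H H
H H 1 H H H
H H H H H H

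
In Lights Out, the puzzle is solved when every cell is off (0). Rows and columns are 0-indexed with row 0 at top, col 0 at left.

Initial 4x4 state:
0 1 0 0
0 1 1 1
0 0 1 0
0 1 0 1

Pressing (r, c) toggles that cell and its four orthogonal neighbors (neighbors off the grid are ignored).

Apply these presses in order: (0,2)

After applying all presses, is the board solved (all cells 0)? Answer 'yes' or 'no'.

After press 1 at (0,2):
0 0 1 1
0 1 0 1
0 0 1 0
0 1 0 1

Lights still on: 7

Answer: no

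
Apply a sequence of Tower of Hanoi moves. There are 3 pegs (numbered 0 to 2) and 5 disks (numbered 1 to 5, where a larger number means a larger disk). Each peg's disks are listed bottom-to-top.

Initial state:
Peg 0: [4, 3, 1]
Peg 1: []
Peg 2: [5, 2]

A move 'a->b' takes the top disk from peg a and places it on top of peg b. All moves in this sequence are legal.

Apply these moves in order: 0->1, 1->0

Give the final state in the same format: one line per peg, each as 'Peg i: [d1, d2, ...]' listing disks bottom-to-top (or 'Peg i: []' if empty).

After move 1 (0->1):
Peg 0: [4, 3]
Peg 1: [1]
Peg 2: [5, 2]

After move 2 (1->0):
Peg 0: [4, 3, 1]
Peg 1: []
Peg 2: [5, 2]

Answer: Peg 0: [4, 3, 1]
Peg 1: []
Peg 2: [5, 2]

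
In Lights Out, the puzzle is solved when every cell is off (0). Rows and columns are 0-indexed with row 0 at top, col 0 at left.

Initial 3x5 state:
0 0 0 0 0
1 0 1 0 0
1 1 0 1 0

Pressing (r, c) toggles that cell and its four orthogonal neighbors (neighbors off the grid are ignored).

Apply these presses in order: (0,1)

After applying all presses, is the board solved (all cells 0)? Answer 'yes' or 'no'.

After press 1 at (0,1):
1 1 1 0 0
1 1 1 0 0
1 1 0 1 0

Lights still on: 9

Answer: no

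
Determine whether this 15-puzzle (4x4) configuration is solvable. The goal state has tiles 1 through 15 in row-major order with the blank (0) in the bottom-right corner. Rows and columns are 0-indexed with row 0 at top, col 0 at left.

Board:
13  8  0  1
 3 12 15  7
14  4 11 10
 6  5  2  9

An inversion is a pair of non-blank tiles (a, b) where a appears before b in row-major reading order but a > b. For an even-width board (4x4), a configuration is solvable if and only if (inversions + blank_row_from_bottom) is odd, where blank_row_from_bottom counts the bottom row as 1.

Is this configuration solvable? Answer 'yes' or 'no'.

Answer: yes

Derivation:
Inversions: 61
Blank is in row 0 (0-indexed from top), which is row 4 counting from the bottom (bottom = 1).
61 + 4 = 65, which is odd, so the puzzle is solvable.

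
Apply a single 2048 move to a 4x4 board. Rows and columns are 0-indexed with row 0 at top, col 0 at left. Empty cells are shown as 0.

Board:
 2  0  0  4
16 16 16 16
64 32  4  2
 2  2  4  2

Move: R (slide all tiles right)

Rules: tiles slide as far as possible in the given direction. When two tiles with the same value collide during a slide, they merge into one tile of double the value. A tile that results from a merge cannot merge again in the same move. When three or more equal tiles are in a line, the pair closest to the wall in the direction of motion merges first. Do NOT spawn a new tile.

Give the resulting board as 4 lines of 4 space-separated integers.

Slide right:
row 0: [2, 0, 0, 4] -> [0, 0, 2, 4]
row 1: [16, 16, 16, 16] -> [0, 0, 32, 32]
row 2: [64, 32, 4, 2] -> [64, 32, 4, 2]
row 3: [2, 2, 4, 2] -> [0, 4, 4, 2]

Answer:  0  0  2  4
 0  0 32 32
64 32  4  2
 0  4  4  2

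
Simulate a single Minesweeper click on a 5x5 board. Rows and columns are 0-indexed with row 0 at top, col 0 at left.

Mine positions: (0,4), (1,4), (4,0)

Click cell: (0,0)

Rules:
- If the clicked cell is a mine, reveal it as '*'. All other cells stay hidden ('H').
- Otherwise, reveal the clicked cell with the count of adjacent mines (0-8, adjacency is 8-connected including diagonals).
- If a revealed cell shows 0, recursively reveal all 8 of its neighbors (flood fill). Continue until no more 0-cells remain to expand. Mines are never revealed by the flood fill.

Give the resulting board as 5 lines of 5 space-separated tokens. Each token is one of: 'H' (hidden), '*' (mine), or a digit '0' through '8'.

0 0 0 2 H
0 0 0 2 H
0 0 0 1 1
1 1 0 0 0
H 1 0 0 0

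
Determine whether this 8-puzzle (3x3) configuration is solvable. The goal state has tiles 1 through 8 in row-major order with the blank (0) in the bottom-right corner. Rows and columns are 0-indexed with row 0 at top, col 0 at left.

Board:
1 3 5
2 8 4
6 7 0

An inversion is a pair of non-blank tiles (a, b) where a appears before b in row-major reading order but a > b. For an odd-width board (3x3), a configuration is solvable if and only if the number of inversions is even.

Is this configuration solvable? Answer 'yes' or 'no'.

Answer: yes

Derivation:
Inversions (pairs i<j in row-major order where tile[i] > tile[j] > 0): 6
6 is even, so the puzzle is solvable.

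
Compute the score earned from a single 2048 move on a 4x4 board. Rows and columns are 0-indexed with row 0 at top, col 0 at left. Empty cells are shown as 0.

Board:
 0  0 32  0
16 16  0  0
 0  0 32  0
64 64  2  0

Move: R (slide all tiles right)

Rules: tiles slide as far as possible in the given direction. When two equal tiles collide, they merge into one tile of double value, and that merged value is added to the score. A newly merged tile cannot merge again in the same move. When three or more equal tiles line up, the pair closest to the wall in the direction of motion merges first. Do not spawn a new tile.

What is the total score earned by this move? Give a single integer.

Answer: 160

Derivation:
Slide right:
row 0: [0, 0, 32, 0] -> [0, 0, 0, 32]  score +0 (running 0)
row 1: [16, 16, 0, 0] -> [0, 0, 0, 32]  score +32 (running 32)
row 2: [0, 0, 32, 0] -> [0, 0, 0, 32]  score +0 (running 32)
row 3: [64, 64, 2, 0] -> [0, 0, 128, 2]  score +128 (running 160)
Board after move:
  0   0   0  32
  0   0   0  32
  0   0   0  32
  0   0 128   2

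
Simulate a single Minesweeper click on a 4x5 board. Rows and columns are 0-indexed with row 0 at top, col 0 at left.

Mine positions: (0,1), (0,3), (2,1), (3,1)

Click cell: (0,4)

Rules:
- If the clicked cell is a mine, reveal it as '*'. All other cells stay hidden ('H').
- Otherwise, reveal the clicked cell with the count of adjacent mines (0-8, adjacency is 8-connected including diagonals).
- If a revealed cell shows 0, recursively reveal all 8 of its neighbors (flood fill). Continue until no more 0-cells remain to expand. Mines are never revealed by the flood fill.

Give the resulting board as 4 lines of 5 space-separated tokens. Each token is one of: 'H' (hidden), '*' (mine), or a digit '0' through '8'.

H H H H 1
H H H H H
H H H H H
H H H H H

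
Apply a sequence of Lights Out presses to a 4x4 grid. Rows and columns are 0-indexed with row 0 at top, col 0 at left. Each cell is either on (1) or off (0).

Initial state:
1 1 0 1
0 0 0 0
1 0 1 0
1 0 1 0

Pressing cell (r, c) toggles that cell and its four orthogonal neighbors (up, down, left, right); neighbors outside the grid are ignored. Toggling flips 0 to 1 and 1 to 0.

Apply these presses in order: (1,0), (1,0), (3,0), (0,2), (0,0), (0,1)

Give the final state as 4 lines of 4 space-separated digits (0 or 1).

After press 1 at (1,0):
0 1 0 1
1 1 0 0
0 0 1 0
1 0 1 0

After press 2 at (1,0):
1 1 0 1
0 0 0 0
1 0 1 0
1 0 1 0

After press 3 at (3,0):
1 1 0 1
0 0 0 0
0 0 1 0
0 1 1 0

After press 4 at (0,2):
1 0 1 0
0 0 1 0
0 0 1 0
0 1 1 0

After press 5 at (0,0):
0 1 1 0
1 0 1 0
0 0 1 0
0 1 1 0

After press 6 at (0,1):
1 0 0 0
1 1 1 0
0 0 1 0
0 1 1 0

Answer: 1 0 0 0
1 1 1 0
0 0 1 0
0 1 1 0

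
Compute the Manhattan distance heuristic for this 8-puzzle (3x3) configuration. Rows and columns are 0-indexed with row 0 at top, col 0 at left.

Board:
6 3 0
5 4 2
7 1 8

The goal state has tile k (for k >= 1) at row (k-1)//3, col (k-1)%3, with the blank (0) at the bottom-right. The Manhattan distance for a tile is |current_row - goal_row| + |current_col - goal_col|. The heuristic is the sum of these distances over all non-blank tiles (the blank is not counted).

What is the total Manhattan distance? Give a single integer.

Tile 6: at (0,0), goal (1,2), distance |0-1|+|0-2| = 3
Tile 3: at (0,1), goal (0,2), distance |0-0|+|1-2| = 1
Tile 5: at (1,0), goal (1,1), distance |1-1|+|0-1| = 1
Tile 4: at (1,1), goal (1,0), distance |1-1|+|1-0| = 1
Tile 2: at (1,2), goal (0,1), distance |1-0|+|2-1| = 2
Tile 7: at (2,0), goal (2,0), distance |2-2|+|0-0| = 0
Tile 1: at (2,1), goal (0,0), distance |2-0|+|1-0| = 3
Tile 8: at (2,2), goal (2,1), distance |2-2|+|2-1| = 1
Sum: 3 + 1 + 1 + 1 + 2 + 0 + 3 + 1 = 12

Answer: 12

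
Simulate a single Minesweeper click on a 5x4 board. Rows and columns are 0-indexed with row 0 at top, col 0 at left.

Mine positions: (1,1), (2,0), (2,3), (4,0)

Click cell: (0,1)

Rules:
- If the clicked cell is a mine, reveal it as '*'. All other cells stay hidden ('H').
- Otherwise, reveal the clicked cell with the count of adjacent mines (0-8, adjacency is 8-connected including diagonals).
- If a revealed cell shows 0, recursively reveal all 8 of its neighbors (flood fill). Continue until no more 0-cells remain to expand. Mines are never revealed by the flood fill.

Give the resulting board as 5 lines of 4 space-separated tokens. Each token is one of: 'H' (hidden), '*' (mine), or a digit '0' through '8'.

H 1 H H
H H H H
H H H H
H H H H
H H H H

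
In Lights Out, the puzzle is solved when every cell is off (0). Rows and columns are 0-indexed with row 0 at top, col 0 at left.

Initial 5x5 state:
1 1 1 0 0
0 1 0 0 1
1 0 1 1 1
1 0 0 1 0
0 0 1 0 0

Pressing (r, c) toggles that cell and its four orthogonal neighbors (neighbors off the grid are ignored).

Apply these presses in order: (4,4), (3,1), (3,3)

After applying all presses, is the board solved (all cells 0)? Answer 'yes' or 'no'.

After press 1 at (4,4):
1 1 1 0 0
0 1 0 0 1
1 0 1 1 1
1 0 0 1 1
0 0 1 1 1

After press 2 at (3,1):
1 1 1 0 0
0 1 0 0 1
1 1 1 1 1
0 1 1 1 1
0 1 1 1 1

After press 3 at (3,3):
1 1 1 0 0
0 1 0 0 1
1 1 1 0 1
0 1 0 0 0
0 1 1 0 1

Lights still on: 13

Answer: no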